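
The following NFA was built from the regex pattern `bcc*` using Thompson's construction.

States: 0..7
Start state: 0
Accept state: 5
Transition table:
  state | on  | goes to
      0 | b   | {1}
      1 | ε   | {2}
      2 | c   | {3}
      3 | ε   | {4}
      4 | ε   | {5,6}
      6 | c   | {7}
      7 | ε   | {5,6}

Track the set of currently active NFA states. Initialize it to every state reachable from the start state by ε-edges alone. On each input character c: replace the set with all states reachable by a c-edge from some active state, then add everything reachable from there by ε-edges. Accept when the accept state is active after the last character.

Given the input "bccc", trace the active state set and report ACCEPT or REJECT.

Answer: ACCEPT

Steps:
S₀ = ε-closure({0}) = {0}
'b' @ 1: {1,2}
'c' @ 2: {3,4,5,6}  ✓accept
'c' @ 3: {5,6,7}  ✓accept
'c' @ 4: {5,6,7}  ✓accept
after full input: {5,6,7}  (accept=5 in)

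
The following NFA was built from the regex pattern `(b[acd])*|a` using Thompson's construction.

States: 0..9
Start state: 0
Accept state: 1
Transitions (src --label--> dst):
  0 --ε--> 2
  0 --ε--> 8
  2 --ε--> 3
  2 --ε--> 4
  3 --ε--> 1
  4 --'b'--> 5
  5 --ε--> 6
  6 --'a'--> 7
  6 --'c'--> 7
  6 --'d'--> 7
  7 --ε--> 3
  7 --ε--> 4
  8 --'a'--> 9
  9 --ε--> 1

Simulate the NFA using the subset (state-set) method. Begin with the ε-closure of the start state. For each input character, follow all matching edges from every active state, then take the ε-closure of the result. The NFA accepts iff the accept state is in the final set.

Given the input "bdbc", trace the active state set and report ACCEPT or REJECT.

Answer: ACCEPT

Trace:
initial (ε-close {0}): {0,1,2,3,4,8}
'b' @ 1: {5,6}
'd' @ 2: {1,3,4,7}  ✓accept
'b' @ 3: {5,6}
'c' @ 4: {1,3,4,7}  ✓accept
after full input: {1,3,4,7}  (accept=1 in)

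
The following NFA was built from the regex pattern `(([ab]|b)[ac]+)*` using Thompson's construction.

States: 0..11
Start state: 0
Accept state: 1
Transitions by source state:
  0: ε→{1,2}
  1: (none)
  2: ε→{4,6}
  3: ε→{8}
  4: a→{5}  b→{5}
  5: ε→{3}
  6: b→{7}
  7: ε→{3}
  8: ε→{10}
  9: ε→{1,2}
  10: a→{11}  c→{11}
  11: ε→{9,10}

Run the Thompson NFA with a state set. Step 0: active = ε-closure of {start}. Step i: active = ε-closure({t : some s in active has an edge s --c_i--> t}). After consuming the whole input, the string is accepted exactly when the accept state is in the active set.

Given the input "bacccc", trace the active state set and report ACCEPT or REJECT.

start: ε-closure({0}) = {0,1,2,4,6}
'b' @ 1: {3,5,7,8,10}
'a' @ 2: {1,2,4,6,9,10,11}  (accept∈set)
'c' @ 3: {1,2,4,6,9,10,11}  (accept∈set)
'c' @ 4: {1,2,4,6,9,10,11}  (accept∈set)
'c' @ 5: {1,2,4,6,9,10,11}  (accept∈set)
'c' @ 6: {1,2,4,6,9,10,11}  (accept∈set)
after full input: {1,2,4,6,9,10,11}  (accept=1 in)

Answer: ACCEPT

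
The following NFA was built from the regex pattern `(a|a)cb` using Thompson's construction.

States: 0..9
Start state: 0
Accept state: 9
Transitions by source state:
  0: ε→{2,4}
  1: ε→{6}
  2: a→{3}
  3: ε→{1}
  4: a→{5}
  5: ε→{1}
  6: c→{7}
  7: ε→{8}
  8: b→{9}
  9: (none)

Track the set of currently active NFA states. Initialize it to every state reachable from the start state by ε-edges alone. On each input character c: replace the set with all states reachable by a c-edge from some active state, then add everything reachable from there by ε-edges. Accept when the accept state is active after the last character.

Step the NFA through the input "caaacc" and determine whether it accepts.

Answer: REJECT

Steps:
S₀ = ε-closure({0}) = {0,2,4}
'c' @ 1: {}  — no active states
rest 'aaacc' ignored (set empty)
end set {} — state 9 not in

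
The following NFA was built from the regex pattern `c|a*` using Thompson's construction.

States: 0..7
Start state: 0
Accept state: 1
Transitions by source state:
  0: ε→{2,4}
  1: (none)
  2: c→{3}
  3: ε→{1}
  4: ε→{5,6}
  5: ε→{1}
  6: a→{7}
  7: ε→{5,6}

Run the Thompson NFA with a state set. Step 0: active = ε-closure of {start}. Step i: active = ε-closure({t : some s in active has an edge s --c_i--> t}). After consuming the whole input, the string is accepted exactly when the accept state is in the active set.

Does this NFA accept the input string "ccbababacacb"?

start: ε-closure({0}) = {0,1,2,4,5,6}
'c' @ 1: {1,3}  ✓accept
'c' @ 2: {}  — no active states
rest 'bababacacb' ignored (set empty)
end set {} — state 1 not in

Answer: REJECT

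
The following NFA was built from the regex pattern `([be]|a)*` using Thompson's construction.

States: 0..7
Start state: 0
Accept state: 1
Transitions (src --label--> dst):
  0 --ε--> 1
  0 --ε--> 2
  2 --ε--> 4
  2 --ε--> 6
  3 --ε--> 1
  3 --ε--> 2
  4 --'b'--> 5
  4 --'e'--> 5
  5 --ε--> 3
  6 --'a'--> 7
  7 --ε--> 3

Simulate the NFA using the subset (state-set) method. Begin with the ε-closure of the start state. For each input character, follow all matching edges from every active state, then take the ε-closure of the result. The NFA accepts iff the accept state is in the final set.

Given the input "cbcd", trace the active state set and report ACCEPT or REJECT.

start: ε-closure({0}) = {0,1,2,4,6}
'c' @ 1: {}  — state set empty
rest 'bcd' ignored (set empty)
end set {} — state 1 not in

Answer: REJECT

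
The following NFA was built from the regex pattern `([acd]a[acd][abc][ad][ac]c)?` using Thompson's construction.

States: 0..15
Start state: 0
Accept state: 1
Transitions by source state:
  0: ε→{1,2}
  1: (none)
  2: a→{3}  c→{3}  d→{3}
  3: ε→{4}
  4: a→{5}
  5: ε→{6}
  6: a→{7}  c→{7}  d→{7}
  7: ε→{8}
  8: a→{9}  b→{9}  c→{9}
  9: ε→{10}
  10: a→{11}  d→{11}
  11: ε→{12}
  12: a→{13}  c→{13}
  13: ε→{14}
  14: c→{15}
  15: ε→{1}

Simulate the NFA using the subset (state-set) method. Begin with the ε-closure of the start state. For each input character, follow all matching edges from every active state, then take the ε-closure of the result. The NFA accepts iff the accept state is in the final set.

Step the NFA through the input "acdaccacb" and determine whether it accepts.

S₀ = ε-closure({0}) = {0,1,2}
'a' @ 1: {3,4}
'c' @ 2: {}  — dead — no transitions
rest 'daccacb' ignored (set empty)
after full input: {}  (accept=1 not in)

Answer: REJECT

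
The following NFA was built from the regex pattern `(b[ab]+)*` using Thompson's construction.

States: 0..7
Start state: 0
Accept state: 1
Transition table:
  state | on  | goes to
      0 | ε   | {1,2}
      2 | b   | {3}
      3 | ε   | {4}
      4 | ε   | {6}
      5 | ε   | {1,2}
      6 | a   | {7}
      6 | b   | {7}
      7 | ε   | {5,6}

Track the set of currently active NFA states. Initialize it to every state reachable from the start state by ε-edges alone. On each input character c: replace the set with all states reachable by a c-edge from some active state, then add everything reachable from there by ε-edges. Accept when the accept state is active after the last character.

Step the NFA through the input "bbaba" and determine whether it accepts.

Answer: ACCEPT

Derivation:
initial (ε-close {0}): {0,1,2}
'b' @ 1: {3,4,6}
'b' @ 2: {1,2,5,6,7}  (accept∈set)
'a' @ 3: {1,2,5,6,7}  (accept∈set)
'b' @ 4: {1,2,3,4,5,6,7}  (accept∈set)
'a' @ 5: {1,2,5,6,7}  (accept∈set)
end set {1,2,5,6,7} — state 1 in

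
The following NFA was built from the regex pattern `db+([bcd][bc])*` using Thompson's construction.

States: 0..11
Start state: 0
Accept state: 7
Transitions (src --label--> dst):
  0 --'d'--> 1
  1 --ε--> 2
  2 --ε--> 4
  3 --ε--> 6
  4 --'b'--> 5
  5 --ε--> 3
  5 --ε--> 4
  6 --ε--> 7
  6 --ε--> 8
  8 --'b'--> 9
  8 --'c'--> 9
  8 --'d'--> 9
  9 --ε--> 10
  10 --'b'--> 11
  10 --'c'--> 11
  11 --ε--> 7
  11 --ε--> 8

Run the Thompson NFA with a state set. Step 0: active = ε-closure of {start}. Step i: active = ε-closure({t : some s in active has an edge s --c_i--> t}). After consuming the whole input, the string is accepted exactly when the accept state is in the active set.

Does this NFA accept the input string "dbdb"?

initial (ε-close {0}): {0}
'd' @ 1: {1,2,4}
'b' @ 2: {3,4,5,6,7,8}  (accept∈set)
'd' @ 3: {9,10}
'b' @ 4: {7,8,11}  (accept∈set)
after full input: {7,8,11}  (accept=7 in)

Answer: ACCEPT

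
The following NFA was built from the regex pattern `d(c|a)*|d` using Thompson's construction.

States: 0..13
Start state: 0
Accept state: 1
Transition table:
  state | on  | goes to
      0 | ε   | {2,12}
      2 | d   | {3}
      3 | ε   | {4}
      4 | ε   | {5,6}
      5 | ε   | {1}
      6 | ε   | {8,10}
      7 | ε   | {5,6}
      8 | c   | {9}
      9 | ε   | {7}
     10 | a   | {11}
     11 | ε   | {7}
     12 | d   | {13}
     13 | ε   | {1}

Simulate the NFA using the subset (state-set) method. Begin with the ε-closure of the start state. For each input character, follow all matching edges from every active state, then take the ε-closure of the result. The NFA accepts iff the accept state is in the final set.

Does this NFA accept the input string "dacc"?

initial (ε-close {0}): {0,2,12}
'd' @ 1: {1,3,4,5,6,8,10,13}  ✓accept
'a' @ 2: {1,5,6,7,8,10,11}  ✓accept
'c' @ 3: {1,5,6,7,8,9,10}  ✓accept
'c' @ 4: {1,5,6,7,8,9,10}  ✓accept
after full input: {1,5,6,7,8,9,10}  (accept=1 in)

Answer: ACCEPT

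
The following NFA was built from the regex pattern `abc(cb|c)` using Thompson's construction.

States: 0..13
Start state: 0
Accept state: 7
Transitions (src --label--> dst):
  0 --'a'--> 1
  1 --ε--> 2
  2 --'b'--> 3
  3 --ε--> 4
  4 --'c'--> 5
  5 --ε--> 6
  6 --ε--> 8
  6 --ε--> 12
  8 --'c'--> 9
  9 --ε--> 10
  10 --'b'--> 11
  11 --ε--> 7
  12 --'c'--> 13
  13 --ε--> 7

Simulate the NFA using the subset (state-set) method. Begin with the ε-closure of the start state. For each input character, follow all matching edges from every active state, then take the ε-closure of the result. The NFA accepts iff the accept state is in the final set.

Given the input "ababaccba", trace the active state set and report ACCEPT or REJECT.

start: ε-closure({0}) = {0}
'a' @ 1: {1,2}
'b' @ 2: {3,4}
'a' @ 3: {}  — state set empty
rest 'baccba' ignored (set empty)
after full input: {}  (accept=7 not in)

Answer: REJECT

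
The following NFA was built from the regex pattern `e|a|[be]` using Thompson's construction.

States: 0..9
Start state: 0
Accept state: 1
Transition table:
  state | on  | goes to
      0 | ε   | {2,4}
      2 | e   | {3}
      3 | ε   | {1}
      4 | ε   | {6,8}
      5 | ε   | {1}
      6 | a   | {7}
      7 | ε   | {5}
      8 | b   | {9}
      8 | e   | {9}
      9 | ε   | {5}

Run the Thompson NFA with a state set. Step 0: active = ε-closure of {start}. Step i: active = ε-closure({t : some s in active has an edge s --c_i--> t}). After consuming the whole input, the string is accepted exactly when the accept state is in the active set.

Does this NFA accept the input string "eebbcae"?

Answer: REJECT

Derivation:
start: ε-closure({0}) = {0,2,4,6,8}
'e' @ 1: {1,3,5,9}  (accept∈set)
'e' @ 2: {}  — no active states
rest 'bbcae' ignored (set empty)
end set {} — state 1 not in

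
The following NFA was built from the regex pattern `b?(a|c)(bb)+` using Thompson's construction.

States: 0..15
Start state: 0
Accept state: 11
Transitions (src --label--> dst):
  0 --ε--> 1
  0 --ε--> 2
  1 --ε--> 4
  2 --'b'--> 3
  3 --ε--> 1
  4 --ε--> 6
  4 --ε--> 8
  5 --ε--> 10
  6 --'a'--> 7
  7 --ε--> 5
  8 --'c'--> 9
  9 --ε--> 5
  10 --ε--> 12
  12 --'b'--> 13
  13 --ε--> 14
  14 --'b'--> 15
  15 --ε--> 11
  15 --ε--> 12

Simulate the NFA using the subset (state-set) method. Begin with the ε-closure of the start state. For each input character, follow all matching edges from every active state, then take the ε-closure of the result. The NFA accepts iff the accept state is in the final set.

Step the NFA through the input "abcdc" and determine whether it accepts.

Answer: REJECT

Trace:
initial (ε-close {0}): {0,1,2,4,6,8}
'a' @ 1: {5,7,10,12}
'b' @ 2: {13,14}
'c' @ 3: {}  — dead — no transitions
rest 'dc' ignored (set empty)
end set {} — state 11 not in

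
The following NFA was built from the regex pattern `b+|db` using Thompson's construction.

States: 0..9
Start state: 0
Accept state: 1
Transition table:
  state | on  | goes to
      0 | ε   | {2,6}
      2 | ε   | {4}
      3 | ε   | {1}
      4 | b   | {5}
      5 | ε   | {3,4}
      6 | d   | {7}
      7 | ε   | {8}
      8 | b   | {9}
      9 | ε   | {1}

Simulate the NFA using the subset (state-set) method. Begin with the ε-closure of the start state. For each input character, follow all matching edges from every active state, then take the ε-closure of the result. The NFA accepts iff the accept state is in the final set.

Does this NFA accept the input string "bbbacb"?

Answer: REJECT

Steps:
initial (ε-close {0}): {0,2,4,6}
'b' @ 1: {1,3,4,5}  ✓accept
'b' @ 2: {1,3,4,5}  ✓accept
'b' @ 3: {1,3,4,5}  ✓accept
'a' @ 4: {}  — no active states
rest 'cb' ignored (set empty)
after full input: {}  (accept=1 not in)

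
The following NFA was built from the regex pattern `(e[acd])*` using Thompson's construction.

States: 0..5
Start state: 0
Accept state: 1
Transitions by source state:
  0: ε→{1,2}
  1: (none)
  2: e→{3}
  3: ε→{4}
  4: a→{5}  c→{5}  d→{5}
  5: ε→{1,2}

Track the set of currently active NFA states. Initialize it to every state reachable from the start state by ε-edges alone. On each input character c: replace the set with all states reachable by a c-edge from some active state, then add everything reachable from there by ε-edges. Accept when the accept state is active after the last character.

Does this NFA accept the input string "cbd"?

Answer: REJECT

Steps:
initial (ε-close {0}): {0,1,2}
'c' @ 1: {}  — state set empty
rest 'bd' ignored (set empty)
after full input: {}  (accept=1 not in)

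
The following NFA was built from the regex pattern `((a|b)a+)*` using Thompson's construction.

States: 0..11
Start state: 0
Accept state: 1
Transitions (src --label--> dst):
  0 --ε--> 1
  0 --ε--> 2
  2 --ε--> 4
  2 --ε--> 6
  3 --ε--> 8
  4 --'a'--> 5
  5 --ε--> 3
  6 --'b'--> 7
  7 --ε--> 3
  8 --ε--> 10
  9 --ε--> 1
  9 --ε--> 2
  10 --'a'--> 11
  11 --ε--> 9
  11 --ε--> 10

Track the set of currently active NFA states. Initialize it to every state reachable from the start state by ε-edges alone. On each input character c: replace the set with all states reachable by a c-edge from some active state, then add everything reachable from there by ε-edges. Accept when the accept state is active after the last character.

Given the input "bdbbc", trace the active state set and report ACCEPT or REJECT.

Answer: REJECT

Trace:
start: ε-closure({0}) = {0,1,2,4,6}
'b' @ 1: {3,7,8,10}
'd' @ 2: {}  — no active states
rest 'bbc' ignored (set empty)
end set {} — state 1 not in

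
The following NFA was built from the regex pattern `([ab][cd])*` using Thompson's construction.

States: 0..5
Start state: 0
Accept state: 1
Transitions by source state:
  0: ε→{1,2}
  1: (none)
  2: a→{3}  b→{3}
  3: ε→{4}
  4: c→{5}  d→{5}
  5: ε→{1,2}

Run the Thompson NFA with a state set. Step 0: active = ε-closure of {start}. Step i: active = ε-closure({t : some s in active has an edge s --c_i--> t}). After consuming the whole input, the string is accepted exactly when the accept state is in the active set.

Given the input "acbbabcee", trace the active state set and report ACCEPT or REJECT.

initial (ε-close {0}): {0,1,2}
'a' @ 1: {3,4}
'c' @ 2: {1,2,5}  (accept∈set)
'b' @ 3: {3,4}
'b' @ 4: {}  — dead — no transitions
rest 'abcee' ignored (set empty)
final: {}; accept 1 not in set

Answer: REJECT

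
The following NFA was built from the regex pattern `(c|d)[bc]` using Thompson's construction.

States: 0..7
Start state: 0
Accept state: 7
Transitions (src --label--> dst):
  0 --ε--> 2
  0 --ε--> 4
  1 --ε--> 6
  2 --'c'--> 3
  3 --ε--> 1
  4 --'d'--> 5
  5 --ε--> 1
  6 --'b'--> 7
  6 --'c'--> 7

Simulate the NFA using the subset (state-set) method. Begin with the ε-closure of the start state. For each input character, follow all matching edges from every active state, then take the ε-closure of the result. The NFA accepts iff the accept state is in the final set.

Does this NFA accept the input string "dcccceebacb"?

Answer: REJECT

Derivation:
start: ε-closure({0}) = {0,2,4}
'd' @ 1: {1,5,6}
'c' @ 2: {7}  (accept∈set)
'c' @ 3: {}  — state set empty
rest 'cceebacb' ignored (set empty)
after full input: {}  (accept=7 not in)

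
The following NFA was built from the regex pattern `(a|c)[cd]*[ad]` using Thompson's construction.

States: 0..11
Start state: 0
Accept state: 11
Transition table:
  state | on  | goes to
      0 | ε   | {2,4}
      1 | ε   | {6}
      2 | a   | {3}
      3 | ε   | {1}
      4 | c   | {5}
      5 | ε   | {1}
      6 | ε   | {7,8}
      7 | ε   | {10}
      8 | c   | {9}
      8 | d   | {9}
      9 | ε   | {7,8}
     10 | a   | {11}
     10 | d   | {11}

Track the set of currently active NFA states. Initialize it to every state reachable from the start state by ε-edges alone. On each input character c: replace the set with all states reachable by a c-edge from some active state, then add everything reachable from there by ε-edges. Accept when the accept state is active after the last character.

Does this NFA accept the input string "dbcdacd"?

Answer: REJECT

Steps:
initial (ε-close {0}): {0,2,4}
'd' @ 1: {}  — no active states
rest 'bcdacd' ignored (set empty)
after full input: {}  (accept=11 not in)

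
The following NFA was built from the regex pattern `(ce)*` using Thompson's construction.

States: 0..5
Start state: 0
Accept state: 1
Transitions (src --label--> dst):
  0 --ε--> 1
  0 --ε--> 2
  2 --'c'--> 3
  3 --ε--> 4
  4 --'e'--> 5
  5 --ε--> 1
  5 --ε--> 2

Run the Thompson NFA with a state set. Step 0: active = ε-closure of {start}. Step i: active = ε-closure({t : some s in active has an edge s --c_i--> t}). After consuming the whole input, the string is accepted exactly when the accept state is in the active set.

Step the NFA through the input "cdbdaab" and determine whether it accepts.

Answer: REJECT

Trace:
initial (ε-close {0}): {0,1,2}
'c' @ 1: {3,4}
'd' @ 2: {}  — no active states
rest 'bdaab' ignored (set empty)
final: {}; accept 1 not in set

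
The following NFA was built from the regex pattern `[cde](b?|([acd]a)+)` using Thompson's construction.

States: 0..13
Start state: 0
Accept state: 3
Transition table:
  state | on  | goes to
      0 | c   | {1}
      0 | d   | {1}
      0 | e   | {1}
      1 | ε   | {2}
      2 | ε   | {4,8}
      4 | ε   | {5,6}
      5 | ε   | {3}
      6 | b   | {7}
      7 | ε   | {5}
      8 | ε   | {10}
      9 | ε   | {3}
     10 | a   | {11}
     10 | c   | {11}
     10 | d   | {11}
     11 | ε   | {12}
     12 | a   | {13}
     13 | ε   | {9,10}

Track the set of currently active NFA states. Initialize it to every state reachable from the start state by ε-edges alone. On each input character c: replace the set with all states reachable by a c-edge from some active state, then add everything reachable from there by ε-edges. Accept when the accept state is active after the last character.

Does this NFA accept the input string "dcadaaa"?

Answer: ACCEPT

Steps:
initial (ε-close {0}): {0}
'd' @ 1: {1,2,3,4,5,6,8,10}  ✓accept
'c' @ 2: {11,12}
'a' @ 3: {3,9,10,13}  ✓accept
'd' @ 4: {11,12}
'a' @ 5: {3,9,10,13}  ✓accept
'a' @ 6: {11,12}
'a' @ 7: {3,9,10,13}  ✓accept
end set {3,9,10,13} — state 3 in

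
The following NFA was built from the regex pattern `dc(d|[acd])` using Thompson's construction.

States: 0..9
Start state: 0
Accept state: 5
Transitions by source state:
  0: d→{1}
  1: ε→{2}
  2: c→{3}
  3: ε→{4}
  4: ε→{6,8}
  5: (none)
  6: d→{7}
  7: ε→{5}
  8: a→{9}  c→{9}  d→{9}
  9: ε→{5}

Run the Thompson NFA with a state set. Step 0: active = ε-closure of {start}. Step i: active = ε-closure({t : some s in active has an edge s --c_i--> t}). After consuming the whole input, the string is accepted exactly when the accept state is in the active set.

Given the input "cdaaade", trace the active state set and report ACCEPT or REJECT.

Answer: REJECT

Trace:
S₀ = ε-closure({0}) = {0}
'c' @ 1: {}  — state set empty
rest 'daaade' ignored (set empty)
end set {} — state 5 not in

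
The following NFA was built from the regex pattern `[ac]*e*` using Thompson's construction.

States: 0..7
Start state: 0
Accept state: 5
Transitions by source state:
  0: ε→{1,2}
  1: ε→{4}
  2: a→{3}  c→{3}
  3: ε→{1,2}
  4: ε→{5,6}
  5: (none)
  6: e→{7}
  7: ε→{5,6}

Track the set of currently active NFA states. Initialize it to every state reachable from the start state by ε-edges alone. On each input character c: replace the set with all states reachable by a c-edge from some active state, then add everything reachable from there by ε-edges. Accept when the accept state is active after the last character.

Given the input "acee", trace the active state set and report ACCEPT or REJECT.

Answer: ACCEPT

Derivation:
S₀ = ε-closure({0}) = {0,1,2,4,5,6}
'a' @ 1: {1,2,3,4,5,6}  [accepting]
'c' @ 2: {1,2,3,4,5,6}  [accepting]
'e' @ 3: {5,6,7}  [accepting]
'e' @ 4: {5,6,7}  [accepting]
final: {5,6,7}; accept 5 in set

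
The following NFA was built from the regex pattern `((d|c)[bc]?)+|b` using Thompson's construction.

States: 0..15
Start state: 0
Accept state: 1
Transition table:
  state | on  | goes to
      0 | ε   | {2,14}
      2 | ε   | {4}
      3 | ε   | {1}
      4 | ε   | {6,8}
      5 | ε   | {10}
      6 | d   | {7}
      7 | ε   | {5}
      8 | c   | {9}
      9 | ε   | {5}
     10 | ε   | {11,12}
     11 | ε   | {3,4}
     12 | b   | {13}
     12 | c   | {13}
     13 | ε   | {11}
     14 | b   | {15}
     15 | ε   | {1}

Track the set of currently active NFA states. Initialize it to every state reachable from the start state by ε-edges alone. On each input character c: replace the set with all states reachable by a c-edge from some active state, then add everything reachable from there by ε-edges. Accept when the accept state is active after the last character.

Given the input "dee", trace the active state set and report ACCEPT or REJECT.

Answer: REJECT

Steps:
start: ε-closure({0}) = {0,2,4,6,8,14}
'd' @ 1: {1,3,4,5,6,7,8,10,11,12}  (accept∈set)
'e' @ 2: {}  — dead — no transitions
rest 'e' ignored (set empty)
final: {}; accept 1 not in set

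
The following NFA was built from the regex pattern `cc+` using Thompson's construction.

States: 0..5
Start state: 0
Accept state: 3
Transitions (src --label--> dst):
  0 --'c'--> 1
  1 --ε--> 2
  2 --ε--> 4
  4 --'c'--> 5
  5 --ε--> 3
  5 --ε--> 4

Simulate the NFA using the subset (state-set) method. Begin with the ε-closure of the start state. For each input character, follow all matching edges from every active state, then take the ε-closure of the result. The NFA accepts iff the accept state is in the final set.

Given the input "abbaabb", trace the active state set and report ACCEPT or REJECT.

Answer: REJECT

Derivation:
start: ε-closure({0}) = {0}
'a' @ 1: {}  — dead — no transitions
rest 'bbaabb' ignored (set empty)
end set {} — state 3 not in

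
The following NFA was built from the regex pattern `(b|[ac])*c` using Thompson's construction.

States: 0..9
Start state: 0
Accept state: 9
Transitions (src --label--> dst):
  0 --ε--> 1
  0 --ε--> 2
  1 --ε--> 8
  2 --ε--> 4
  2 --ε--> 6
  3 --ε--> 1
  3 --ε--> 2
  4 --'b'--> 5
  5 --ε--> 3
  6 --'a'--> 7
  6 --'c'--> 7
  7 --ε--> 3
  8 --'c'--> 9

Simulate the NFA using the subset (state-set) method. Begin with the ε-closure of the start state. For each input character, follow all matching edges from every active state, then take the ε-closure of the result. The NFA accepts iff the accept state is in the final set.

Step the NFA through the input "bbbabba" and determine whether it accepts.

Answer: REJECT

Steps:
S₀ = ε-closure({0}) = {0,1,2,4,6,8}
'b' @ 1: {1,2,3,4,5,6,8}
'b' @ 2: {1,2,3,4,5,6,8}
'b' @ 3: {1,2,3,4,5,6,8}
'a' @ 4: {1,2,3,4,6,7,8}
'b' @ 5: {1,2,3,4,5,6,8}
'b' @ 6: {1,2,3,4,5,6,8}
'a' @ 7: {1,2,3,4,6,7,8}
end set {1,2,3,4,6,7,8} — state 9 not in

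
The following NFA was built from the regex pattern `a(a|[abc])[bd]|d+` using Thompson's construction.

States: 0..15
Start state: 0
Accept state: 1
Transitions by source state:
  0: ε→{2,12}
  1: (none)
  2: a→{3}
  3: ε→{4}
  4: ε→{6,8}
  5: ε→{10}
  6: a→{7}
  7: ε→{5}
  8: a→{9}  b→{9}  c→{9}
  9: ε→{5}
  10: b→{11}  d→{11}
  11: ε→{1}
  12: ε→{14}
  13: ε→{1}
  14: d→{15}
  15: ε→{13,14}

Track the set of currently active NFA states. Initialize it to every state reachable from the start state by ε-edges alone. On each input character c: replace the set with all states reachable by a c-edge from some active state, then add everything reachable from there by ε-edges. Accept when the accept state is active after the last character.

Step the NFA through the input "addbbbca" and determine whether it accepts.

Answer: REJECT

Trace:
start: ε-closure({0}) = {0,2,12,14}
'a' @ 1: {3,4,6,8}
'd' @ 2: {}  — dead — no transitions
rest 'dbbbca' ignored (set empty)
final: {}; accept 1 not in set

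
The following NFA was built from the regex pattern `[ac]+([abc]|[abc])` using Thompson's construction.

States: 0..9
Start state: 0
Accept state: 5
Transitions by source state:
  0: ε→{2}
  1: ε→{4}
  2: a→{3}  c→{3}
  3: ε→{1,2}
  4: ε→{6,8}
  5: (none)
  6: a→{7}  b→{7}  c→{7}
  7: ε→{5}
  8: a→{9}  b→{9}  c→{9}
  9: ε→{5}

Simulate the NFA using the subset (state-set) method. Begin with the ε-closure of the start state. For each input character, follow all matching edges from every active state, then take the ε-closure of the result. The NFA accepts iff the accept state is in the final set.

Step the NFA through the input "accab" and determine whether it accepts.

Answer: ACCEPT

Trace:
initial (ε-close {0}): {0,2}
'a' @ 1: {1,2,3,4,6,8}
'c' @ 2: {1,2,3,4,5,6,7,8,9}  (accept∈set)
'c' @ 3: {1,2,3,4,5,6,7,8,9}  (accept∈set)
'a' @ 4: {1,2,3,4,5,6,7,8,9}  (accept∈set)
'b' @ 5: {5,7,9}  (accept∈set)
end set {5,7,9} — state 5 in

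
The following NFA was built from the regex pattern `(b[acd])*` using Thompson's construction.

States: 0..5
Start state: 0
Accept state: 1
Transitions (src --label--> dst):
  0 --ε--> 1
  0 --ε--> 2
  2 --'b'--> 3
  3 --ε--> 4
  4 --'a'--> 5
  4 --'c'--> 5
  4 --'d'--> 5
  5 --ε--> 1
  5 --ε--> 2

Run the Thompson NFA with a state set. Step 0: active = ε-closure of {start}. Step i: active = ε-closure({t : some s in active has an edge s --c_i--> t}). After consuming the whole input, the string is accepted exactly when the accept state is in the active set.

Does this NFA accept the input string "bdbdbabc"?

Answer: ACCEPT

Steps:
S₀ = ε-closure({0}) = {0,1,2}
'b' @ 1: {3,4}
'd' @ 2: {1,2,5}  (accept∈set)
'b' @ 3: {3,4}
'd' @ 4: {1,2,5}  (accept∈set)
'b' @ 5: {3,4}
'a' @ 6: {1,2,5}  (accept∈set)
'b' @ 7: {3,4}
'c' @ 8: {1,2,5}  (accept∈set)
final: {1,2,5}; accept 1 in set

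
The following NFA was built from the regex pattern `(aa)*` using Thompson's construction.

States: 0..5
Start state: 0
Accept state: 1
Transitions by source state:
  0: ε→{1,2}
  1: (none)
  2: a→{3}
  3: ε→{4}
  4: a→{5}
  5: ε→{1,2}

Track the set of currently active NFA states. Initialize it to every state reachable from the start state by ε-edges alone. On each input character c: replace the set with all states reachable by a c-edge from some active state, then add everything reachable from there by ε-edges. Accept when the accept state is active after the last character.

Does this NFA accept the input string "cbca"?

Answer: REJECT

Steps:
start: ε-closure({0}) = {0,1,2}
'c' @ 1: {}  — dead — no transitions
rest 'bca' ignored (set empty)
after full input: {}  (accept=1 not in)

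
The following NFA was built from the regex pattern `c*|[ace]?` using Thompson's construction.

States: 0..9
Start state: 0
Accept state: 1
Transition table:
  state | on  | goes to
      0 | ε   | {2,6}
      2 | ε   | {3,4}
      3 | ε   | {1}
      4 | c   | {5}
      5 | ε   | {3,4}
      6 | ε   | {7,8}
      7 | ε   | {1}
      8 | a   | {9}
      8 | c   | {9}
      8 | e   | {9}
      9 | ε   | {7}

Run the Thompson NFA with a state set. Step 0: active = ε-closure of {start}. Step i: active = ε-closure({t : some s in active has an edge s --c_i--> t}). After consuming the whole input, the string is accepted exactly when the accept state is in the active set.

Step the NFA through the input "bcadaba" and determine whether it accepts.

start: ε-closure({0}) = {0,1,2,3,4,6,7,8}
'b' @ 1: {}  — no active states
rest 'cadaba' ignored (set empty)
after full input: {}  (accept=1 not in)

Answer: REJECT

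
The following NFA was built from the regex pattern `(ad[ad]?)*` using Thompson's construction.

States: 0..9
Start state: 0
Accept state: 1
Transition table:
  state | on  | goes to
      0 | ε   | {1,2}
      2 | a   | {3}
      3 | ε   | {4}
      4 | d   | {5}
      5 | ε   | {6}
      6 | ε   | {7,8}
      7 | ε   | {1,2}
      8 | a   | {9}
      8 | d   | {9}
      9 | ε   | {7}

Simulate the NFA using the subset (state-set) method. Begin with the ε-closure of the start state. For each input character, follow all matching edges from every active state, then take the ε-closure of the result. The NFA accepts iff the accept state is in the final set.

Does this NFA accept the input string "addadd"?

Answer: ACCEPT

Trace:
start: ε-closure({0}) = {0,1,2}
'a' @ 1: {3,4}
'd' @ 2: {1,2,5,6,7,8}  ✓accept
'd' @ 3: {1,2,7,9}  ✓accept
'a' @ 4: {3,4}
'd' @ 5: {1,2,5,6,7,8}  ✓accept
'd' @ 6: {1,2,7,9}  ✓accept
final: {1,2,7,9}; accept 1 in set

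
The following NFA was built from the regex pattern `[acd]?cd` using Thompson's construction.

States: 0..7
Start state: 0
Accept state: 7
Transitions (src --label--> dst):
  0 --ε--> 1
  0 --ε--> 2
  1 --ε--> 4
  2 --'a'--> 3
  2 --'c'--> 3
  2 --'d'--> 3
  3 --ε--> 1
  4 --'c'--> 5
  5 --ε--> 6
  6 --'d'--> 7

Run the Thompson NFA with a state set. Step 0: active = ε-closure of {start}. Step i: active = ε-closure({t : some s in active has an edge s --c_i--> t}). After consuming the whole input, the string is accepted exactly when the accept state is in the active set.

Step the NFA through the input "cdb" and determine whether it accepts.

start: ε-closure({0}) = {0,1,2,4}
'c' @ 1: {1,3,4,5,6}
'd' @ 2: {7}  (accept∈set)
'b' @ 3: {}  — state set empty
after full input: {}  (accept=7 not in)

Answer: REJECT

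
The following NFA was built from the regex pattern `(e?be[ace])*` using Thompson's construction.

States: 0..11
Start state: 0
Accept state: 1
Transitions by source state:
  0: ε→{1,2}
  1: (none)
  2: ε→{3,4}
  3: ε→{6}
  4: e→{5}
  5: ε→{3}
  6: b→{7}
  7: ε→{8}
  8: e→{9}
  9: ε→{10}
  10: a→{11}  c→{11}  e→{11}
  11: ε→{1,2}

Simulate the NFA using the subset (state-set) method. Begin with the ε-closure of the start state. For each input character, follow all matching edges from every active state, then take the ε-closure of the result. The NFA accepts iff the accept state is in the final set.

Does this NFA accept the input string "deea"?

S₀ = ε-closure({0}) = {0,1,2,3,4,6}
'd' @ 1: {}  — no active states
rest 'eea' ignored (set empty)
end set {} — state 1 not in

Answer: REJECT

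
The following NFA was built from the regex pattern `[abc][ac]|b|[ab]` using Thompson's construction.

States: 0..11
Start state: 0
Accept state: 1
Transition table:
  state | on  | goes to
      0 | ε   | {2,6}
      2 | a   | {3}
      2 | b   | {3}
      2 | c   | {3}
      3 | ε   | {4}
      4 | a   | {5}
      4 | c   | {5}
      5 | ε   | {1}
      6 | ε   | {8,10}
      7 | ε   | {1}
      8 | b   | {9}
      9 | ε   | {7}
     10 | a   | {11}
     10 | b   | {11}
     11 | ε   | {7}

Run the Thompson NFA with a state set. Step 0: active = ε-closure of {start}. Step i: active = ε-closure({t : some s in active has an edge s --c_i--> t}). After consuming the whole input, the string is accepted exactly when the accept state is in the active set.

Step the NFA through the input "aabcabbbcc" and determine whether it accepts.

Answer: REJECT

Trace:
initial (ε-close {0}): {0,2,6,8,10}
'a' @ 1: {1,3,4,7,11}  ✓accept
'a' @ 2: {1,5}  ✓accept
'b' @ 3: {}  — state set empty
rest 'cabbbcc' ignored (set empty)
after full input: {}  (accept=1 not in)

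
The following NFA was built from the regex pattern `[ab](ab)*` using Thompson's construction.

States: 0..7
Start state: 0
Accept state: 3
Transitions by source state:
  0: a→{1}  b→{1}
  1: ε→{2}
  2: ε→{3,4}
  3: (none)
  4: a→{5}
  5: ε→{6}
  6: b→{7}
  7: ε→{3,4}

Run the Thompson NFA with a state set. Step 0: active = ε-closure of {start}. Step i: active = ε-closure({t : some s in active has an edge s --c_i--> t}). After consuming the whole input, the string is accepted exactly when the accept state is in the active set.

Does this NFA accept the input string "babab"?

Answer: ACCEPT

Derivation:
S₀ = ε-closure({0}) = {0}
'b' @ 1: {1,2,3,4}  [accepting]
'a' @ 2: {5,6}
'b' @ 3: {3,4,7}  [accepting]
'a' @ 4: {5,6}
'b' @ 5: {3,4,7}  [accepting]
after full input: {3,4,7}  (accept=3 in)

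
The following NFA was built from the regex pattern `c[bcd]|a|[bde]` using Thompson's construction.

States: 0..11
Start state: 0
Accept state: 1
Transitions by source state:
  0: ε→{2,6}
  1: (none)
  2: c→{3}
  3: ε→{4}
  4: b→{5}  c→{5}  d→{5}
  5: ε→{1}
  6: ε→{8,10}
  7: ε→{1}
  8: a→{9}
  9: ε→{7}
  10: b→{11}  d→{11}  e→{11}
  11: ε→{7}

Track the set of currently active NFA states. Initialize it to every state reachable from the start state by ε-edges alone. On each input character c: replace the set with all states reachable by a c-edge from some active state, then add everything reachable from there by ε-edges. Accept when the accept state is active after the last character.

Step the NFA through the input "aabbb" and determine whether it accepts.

start: ε-closure({0}) = {0,2,6,8,10}
'a' @ 1: {1,7,9}  [accepting]
'a' @ 2: {}  — dead — no transitions
rest 'bbb' ignored (set empty)
after full input: {}  (accept=1 not in)

Answer: REJECT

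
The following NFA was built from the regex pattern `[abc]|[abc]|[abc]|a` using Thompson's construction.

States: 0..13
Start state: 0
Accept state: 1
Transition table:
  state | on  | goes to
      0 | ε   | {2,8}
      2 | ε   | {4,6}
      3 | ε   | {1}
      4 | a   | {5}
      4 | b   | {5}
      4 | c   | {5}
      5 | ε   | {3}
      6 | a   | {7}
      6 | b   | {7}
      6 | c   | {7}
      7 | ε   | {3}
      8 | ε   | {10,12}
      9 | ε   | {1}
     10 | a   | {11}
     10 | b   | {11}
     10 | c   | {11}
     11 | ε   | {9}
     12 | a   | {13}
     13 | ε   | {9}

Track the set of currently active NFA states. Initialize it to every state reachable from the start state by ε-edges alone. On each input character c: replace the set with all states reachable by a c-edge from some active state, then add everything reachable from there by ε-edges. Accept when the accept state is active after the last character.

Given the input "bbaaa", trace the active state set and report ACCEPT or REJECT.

start: ε-closure({0}) = {0,2,4,6,8,10,12}
'b' @ 1: {1,3,5,7,9,11}  [accepting]
'b' @ 2: {}  — no active states
rest 'aaa' ignored (set empty)
end set {} — state 1 not in

Answer: REJECT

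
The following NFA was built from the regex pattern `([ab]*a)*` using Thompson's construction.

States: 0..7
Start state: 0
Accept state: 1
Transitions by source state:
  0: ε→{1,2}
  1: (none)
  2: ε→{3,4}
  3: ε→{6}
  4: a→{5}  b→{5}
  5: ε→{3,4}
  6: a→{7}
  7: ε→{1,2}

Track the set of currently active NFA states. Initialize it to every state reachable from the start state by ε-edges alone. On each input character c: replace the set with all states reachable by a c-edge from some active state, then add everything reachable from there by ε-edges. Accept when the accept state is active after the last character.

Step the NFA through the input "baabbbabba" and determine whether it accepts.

Answer: ACCEPT

Steps:
start: ε-closure({0}) = {0,1,2,3,4,6}
'b' @ 1: {3,4,5,6}
'a' @ 2: {1,2,3,4,5,6,7}  ✓accept
'a' @ 3: {1,2,3,4,5,6,7}  ✓accept
'b' @ 4: {3,4,5,6}
'b' @ 5: {3,4,5,6}
'b' @ 6: {3,4,5,6}
'a' @ 7: {1,2,3,4,5,6,7}  ✓accept
'b' @ 8: {3,4,5,6}
'b' @ 9: {3,4,5,6}
'a' @ 10: {1,2,3,4,5,6,7}  ✓accept
end set {1,2,3,4,5,6,7} — state 1 in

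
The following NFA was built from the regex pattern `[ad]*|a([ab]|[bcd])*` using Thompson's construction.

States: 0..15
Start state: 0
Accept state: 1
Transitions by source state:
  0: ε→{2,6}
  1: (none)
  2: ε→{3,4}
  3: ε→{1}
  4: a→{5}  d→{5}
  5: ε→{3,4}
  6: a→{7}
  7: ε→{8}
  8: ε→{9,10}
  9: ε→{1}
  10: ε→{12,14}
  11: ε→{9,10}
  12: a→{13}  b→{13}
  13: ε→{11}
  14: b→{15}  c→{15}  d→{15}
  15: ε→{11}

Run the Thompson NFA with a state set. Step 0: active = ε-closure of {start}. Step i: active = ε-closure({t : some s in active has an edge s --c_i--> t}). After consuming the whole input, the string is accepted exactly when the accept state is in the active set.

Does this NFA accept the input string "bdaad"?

Answer: REJECT

Steps:
initial (ε-close {0}): {0,1,2,3,4,6}
'b' @ 1: {}  — dead — no transitions
rest 'daad' ignored (set empty)
after full input: {}  (accept=1 not in)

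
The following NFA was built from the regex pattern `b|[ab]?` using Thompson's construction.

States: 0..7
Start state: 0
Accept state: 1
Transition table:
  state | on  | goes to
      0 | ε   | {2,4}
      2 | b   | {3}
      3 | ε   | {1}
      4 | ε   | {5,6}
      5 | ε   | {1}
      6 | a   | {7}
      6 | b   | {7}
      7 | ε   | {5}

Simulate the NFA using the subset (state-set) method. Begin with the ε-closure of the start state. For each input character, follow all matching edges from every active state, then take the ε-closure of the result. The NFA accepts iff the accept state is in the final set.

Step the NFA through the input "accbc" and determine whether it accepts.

S₀ = ε-closure({0}) = {0,1,2,4,5,6}
'a' @ 1: {1,5,7}  [accepting]
'c' @ 2: {}  — state set empty
rest 'cbc' ignored (set empty)
end set {} — state 1 not in

Answer: REJECT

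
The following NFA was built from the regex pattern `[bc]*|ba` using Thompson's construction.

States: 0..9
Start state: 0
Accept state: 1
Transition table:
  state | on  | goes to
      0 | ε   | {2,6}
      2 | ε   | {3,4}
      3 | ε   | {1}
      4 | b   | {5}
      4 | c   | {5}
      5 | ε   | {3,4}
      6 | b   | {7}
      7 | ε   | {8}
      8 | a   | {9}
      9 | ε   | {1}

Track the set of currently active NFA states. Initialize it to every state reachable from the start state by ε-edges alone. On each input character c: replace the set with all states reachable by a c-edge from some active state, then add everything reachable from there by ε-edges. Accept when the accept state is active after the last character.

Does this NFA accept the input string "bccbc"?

Answer: ACCEPT

Steps:
start: ε-closure({0}) = {0,1,2,3,4,6}
'b' @ 1: {1,3,4,5,7,8}  (accept∈set)
'c' @ 2: {1,3,4,5}  (accept∈set)
'c' @ 3: {1,3,4,5}  (accept∈set)
'b' @ 4: {1,3,4,5}  (accept∈set)
'c' @ 5: {1,3,4,5}  (accept∈set)
final: {1,3,4,5}; accept 1 in set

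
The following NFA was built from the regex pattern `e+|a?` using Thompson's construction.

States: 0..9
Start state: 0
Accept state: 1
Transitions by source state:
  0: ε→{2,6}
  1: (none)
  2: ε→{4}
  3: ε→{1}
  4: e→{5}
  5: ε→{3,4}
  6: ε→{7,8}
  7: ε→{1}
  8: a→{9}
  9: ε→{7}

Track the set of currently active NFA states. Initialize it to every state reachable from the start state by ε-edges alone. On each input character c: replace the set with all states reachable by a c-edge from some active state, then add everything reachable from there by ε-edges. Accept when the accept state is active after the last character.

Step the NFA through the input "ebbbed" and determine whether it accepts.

Answer: REJECT

Steps:
start: ε-closure({0}) = {0,1,2,4,6,7,8}
'e' @ 1: {1,3,4,5}  (accept∈set)
'b' @ 2: {}  — dead — no transitions
rest 'bbed' ignored (set empty)
final: {}; accept 1 not in set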